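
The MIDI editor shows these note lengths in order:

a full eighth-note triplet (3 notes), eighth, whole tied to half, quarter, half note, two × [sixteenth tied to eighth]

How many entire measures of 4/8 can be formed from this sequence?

One bar of 4/8 = 8 sixteenth notes.
Express everything in sixteenth notes: a full eighth-note triplet (3 notes) (three triplet eighths span one quarter) = 4; eighth = 2; whole tied to half (whole + half) = 24; quarter = 4; half note = 8; sixteenth tied to eighth (sixteenth + eighth) = 3; sixteenth tied to eighth (sixteenth + eighth) = 3.
Total: 4 + 2 + 24 + 4 + 8 + 3 + 3 = 48.
48 ÷ 8 = 6 complete bars with 0 left over.

6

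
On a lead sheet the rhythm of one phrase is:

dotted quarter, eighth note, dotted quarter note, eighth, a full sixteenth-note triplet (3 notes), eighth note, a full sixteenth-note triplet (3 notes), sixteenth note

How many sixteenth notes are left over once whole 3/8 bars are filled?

5

One bar of 3/8 = 6 sixteenth notes.
Convert each value to sixteenth notes: dotted quarter = 6; eighth note = 2; dotted quarter note = 6; eighth = 2; a full sixteenth-note triplet (3 notes) (three triplet sixteenths span one eighth) = 2; eighth note = 2; a full sixteenth-note triplet (3 notes) (three triplet sixteenths span one eighth) = 2; sixteenth note = 1.
Total: 6 + 2 + 6 + 2 + 2 + 2 + 2 + 1 = 23.
23 ÷ 6 = 3 complete bars with 5 sixteenth notes remaining.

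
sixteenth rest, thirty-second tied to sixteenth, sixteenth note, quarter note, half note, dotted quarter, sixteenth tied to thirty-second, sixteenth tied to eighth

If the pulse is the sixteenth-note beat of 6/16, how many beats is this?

One sixteenth-note beat = 2 thirty-second notes.
In thirty-second notes: sixteenth rest = 2; thirty-second tied to sixteenth (thirty-second + sixteenth) = 3; sixteenth note = 2; quarter note = 8; half note = 16; dotted quarter = 12; sixteenth tied to thirty-second (sixteenth + thirty-second) = 3; sixteenth tied to eighth (sixteenth + eighth) = 6.
Adding: 2 + 3 + 2 + 8 + 16 + 12 + 3 + 6 = 52.
52 ÷ 2 = 26 beats.

26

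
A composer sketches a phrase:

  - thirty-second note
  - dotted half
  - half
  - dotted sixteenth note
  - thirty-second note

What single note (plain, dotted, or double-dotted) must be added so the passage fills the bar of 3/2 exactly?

dotted sixteenth note

The bar of 3/2 = 48 thirty-second notes.
In thirty-second notes: thirty-second note = 1; dotted half = 24; half = 16; dotted sixteenth note = 3; thirty-second note = 1.
Sum: 1 + 24 + 16 + 3 + 1 = 45.
Remaining: 48 − 45 = 3 thirty-second notes, which is a dotted sixteenth note.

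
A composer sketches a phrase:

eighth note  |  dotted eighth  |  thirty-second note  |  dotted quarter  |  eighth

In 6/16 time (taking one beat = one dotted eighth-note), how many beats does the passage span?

One dotted eighth-note beat = 6 thirty-second notes.
Convert each value to thirty-second notes: eighth note = 4; dotted eighth = 6; thirty-second note = 1; dotted quarter = 12; eighth = 4.
Adding: 4 + 6 + 1 + 12 + 4 = 27.
27 ÷ 6 = 4.5 beats.

4.5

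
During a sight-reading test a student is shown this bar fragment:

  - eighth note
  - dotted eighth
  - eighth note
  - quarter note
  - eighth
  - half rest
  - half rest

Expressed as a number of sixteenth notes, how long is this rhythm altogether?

29

In sixteenth notes: eighth note = 2; dotted eighth = 3; eighth note = 2; quarter note = 4; eighth = 2; half rest = 8; half rest = 8.
Sum: 2 + 3 + 2 + 4 + 2 + 8 + 8 = 29 sixteenth notes.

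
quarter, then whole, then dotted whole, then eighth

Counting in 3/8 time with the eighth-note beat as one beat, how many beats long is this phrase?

One eighth-note beat = 2 sixteenth notes.
Working in sixteenth notes: quarter = 4; whole = 16; dotted whole = 24; eighth = 2.
Sum: 4 + 16 + 24 + 2 = 46.
46 ÷ 2 = 23 beats.

23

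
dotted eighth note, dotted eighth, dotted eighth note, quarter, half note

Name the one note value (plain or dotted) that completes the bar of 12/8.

dotted eighth note

The bar of 12/8 = 24 sixteenth notes.
In sixteenth notes: dotted eighth note = 3; dotted eighth = 3; dotted eighth note = 3; quarter = 4; half note = 8.
Adding: 3 + 3 + 3 + 4 + 8 = 21.
Remaining: 24 − 21 = 3 sixteenth notes, which is a dotted eighth note.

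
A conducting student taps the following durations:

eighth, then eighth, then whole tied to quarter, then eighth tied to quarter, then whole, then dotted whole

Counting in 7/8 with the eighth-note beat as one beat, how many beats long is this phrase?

One eighth-note beat = 2 sixteenth notes.
Each duration in sixteenth notes: eighth = 2; eighth = 2; whole tied to quarter (whole + quarter) = 20; eighth tied to quarter (eighth + quarter) = 6; whole = 16; dotted whole = 24.
Altogether 2 + 2 + 20 + 6 + 16 + 24 = 70.
70 ÷ 2 = 35 beats.

35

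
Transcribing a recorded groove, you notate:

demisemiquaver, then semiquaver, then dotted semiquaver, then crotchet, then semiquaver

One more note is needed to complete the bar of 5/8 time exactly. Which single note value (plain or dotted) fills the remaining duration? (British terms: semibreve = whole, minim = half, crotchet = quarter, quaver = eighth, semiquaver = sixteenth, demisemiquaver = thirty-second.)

The bar of 5/8 = 20 thirty-second notes.
Convert each value to thirty-second notes: demisemiquaver = 1; semiquaver = 2; dotted semiquaver = 3; crotchet = 8; semiquaver = 2.
Altogether 1 + 2 + 3 + 8 + 2 = 16.
Remaining: 20 − 16 = 4 thirty-second notes, which is a eighth note.

eighth note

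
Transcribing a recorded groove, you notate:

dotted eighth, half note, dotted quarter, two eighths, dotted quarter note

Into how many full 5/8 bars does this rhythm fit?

One bar of 5/8 = 10 sixteenth notes.
Convert each value to sixteenth notes: dotted eighth = 3; half note = 8; dotted quarter = 6; eighth = 2; eighth = 2; dotted quarter note = 6.
Adding: 3 + 8 + 6 + 2 + 2 + 6 = 27.
27 ÷ 10 = 2 complete bars with 7 left over.

2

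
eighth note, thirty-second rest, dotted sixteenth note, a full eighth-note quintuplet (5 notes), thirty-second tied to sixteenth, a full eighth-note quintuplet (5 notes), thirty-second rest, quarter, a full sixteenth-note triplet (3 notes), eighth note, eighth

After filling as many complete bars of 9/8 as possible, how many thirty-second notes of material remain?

28

One bar of 9/8 = 36 thirty-second notes.
Express everything in thirty-second notes: eighth note = 4; thirty-second rest = 1; dotted sixteenth note = 3; a full eighth-note quintuplet (5 notes) (five quintuplet eighths span one half) = 16; thirty-second tied to sixteenth (thirty-second + sixteenth) = 3; a full eighth-note quintuplet (5 notes) (five quintuplet eighths span one half) = 16; thirty-second rest = 1; quarter = 8; a full sixteenth-note triplet (3 notes) (three triplet sixteenths span one eighth) = 4; eighth note = 4; eighth = 4.
Adding: 4 + 1 + 3 + 16 + 3 + 16 + 1 + 8 + 4 + 4 + 4 = 64.
64 ÷ 36 = 1 complete bar with 28 thirty-second notes remaining.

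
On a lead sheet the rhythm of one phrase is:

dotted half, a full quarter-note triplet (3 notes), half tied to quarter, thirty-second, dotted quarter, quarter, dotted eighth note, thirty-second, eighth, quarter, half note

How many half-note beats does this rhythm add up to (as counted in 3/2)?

One half-note beat = 16 thirty-second notes.
Convert each value to thirty-second notes: dotted half = 24; a full quarter-note triplet (3 notes) (three triplet quarters span one half) = 16; half tied to quarter (half + quarter) = 24; thirty-second = 1; dotted quarter = 12; quarter = 8; dotted eighth note = 6; thirty-second = 1; eighth = 4; quarter = 8; half note = 16.
Total: 24 + 16 + 24 + 1 + 12 + 8 + 6 + 1 + 4 + 8 + 16 = 120.
120 ÷ 16 = 7.5 beats.

7.5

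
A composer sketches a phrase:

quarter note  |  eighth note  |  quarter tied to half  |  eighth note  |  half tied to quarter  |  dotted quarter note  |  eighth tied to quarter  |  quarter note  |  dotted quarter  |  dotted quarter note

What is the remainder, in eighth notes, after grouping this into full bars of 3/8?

One bar of 3/8 = 3 eighth notes.
Each duration in eighth notes: quarter note = 2; eighth note = 1; quarter tied to half (quarter + half) = 6; eighth note = 1; half tied to quarter (half + quarter) = 6; dotted quarter note = 3; eighth tied to quarter (eighth + quarter) = 3; quarter note = 2; dotted quarter = 3; dotted quarter note = 3.
Altogether 2 + 1 + 6 + 1 + 6 + 3 + 3 + 2 + 3 + 3 = 30.
30 ÷ 3 = 10 complete bars with 0 eighth notes remaining.

0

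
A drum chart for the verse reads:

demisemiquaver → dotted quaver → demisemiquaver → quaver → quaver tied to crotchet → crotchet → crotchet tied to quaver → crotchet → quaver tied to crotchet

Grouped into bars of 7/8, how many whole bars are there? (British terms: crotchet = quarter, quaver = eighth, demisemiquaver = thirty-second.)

2

One bar of 7/8 = 28 thirty-second notes.
Each duration in thirty-second notes: demisemiquaver = 1; dotted quaver = 6; demisemiquaver = 1; quaver = 4; quaver tied to crotchet (quaver + crotchet) = 12; crotchet = 8; crotchet tied to quaver (crotchet + quaver) = 12; crotchet = 8; quaver tied to crotchet (quaver + crotchet) = 12.
Total: 1 + 6 + 1 + 4 + 12 + 8 + 12 + 8 + 12 = 64.
64 ÷ 28 = 2 complete bars with 8 left over.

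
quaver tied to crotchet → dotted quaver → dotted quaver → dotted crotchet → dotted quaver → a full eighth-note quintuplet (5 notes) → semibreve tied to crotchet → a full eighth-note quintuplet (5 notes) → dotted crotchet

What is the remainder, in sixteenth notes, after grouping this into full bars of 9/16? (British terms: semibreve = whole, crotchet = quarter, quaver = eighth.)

One bar of 9/16 = 9 sixteenth notes.
Convert each value to sixteenth notes: quaver tied to crotchet (quaver + crotchet) = 6; dotted quaver = 3; dotted quaver = 3; dotted crotchet = 6; dotted quaver = 3; a full eighth-note quintuplet (5 notes) (five quintuplet eighths span one half) = 8; semibreve tied to crotchet (semibreve + crotchet) = 20; a full eighth-note quintuplet (5 notes) (five quintuplet eighths span one half) = 8; dotted crotchet = 6.
Adding: 6 + 3 + 3 + 6 + 3 + 8 + 20 + 8 + 6 = 63.
63 ÷ 9 = 7 complete bars with 0 sixteenth notes remaining.

0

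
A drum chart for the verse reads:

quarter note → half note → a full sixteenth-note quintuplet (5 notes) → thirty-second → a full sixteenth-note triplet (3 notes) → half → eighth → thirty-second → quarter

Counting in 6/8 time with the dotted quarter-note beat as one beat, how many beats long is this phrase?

5.5

One dotted quarter-note beat = 12 thirty-second notes.
Convert each value to thirty-second notes: quarter note = 8; half note = 16; a full sixteenth-note quintuplet (5 notes) (five quintuplet sixteenths span one quarter) = 8; thirty-second = 1; a full sixteenth-note triplet (3 notes) (three triplet sixteenths span one eighth) = 4; half = 16; eighth = 4; thirty-second = 1; quarter = 8.
Altogether 8 + 16 + 8 + 1 + 4 + 16 + 4 + 1 + 8 = 66.
66 ÷ 12 = 5.5 beats.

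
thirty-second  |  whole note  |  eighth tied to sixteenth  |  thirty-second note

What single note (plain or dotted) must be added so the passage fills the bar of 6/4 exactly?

quarter note

The bar of 6/4 = 48 thirty-second notes.
Convert each value to thirty-second notes: thirty-second = 1; whole note = 32; eighth tied to sixteenth (eighth + sixteenth) = 6; thirty-second note = 1.
Sum: 1 + 32 + 6 + 1 = 40.
Remaining: 48 − 40 = 8 thirty-second notes, which is a quarter note.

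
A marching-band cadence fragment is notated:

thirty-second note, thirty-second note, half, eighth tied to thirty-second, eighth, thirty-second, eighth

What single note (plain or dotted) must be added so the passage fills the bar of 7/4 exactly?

The bar of 7/4 = 56 thirty-second notes.
Convert each value to thirty-second notes: thirty-second note = 1; thirty-second note = 1; half = 16; eighth tied to thirty-second (eighth + thirty-second) = 5; eighth = 4; thirty-second = 1; eighth = 4.
Total: 1 + 1 + 16 + 5 + 4 + 1 + 4 = 32.
Remaining: 56 − 32 = 24 thirty-second notes, which is a dotted half note.

dotted half note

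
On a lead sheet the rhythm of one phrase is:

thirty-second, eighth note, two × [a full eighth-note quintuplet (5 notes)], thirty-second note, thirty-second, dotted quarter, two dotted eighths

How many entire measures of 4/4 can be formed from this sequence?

One bar of 4/4 = 32 thirty-second notes.
Each duration in thirty-second notes: thirty-second = 1; eighth note = 4; a full eighth-note quintuplet (5 notes) (five quintuplet eighths span one half) = 16; a full eighth-note quintuplet (5 notes) (five quintuplet eighths span one half) = 16; thirty-second note = 1; thirty-second = 1; dotted quarter = 12; dotted eighth = 6; dotted eighth = 6.
Adding: 1 + 4 + 16 + 16 + 1 + 1 + 12 + 6 + 6 = 63.
63 ÷ 32 = 1 complete bar with 31 left over.

1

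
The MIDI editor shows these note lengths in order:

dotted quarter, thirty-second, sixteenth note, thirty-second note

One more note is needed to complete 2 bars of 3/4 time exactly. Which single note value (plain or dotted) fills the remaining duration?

whole note

2 bars of 3/4 = 48 thirty-second notes.
Convert each value to thirty-second notes: dotted quarter = 12; thirty-second = 1; sixteenth note = 2; thirty-second note = 1.
Adding: 12 + 1 + 2 + 1 = 16.
Remaining: 48 − 16 = 32 thirty-second notes, which is a whole note.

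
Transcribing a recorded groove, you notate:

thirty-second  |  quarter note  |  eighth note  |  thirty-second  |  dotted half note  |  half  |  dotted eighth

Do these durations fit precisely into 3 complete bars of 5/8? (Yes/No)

Yes

One bar of 5/8 = 20 thirty-second notes, so 3 bars = 60.
Express everything in thirty-second notes: thirty-second = 1; quarter note = 8; eighth note = 4; thirty-second = 1; dotted half note = 24; half = 16; dotted eighth = 6.
Altogether 1 + 8 + 4 + 1 + 24 + 16 + 6 = 60.
60 equals 60, so the answer is Yes.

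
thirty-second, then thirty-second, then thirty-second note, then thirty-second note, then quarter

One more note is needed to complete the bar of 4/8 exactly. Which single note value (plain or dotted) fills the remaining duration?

The bar of 4/8 = 16 thirty-second notes.
Each duration in thirty-second notes: thirty-second = 1; thirty-second = 1; thirty-second note = 1; thirty-second note = 1; quarter = 8.
Adding: 1 + 1 + 1 + 1 + 8 = 12.
Remaining: 16 − 12 = 4 thirty-second notes, which is a eighth note.

eighth note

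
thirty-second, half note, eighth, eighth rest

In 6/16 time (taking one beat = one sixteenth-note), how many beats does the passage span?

One sixteenth-note beat = 2 thirty-second notes.
In thirty-second notes: thirty-second = 1; half note = 16; eighth = 4; eighth rest = 4.
Altogether 1 + 16 + 4 + 4 = 25.
25 ÷ 2 = 12.5 beats.

12.5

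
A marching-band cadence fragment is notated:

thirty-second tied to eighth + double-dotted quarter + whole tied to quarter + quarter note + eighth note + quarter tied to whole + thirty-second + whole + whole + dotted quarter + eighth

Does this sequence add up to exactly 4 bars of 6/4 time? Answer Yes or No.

One bar of 6/4 = 48 thirty-second notes, so 4 bars = 192.
Working in thirty-second notes: thirty-second tied to eighth (thirty-second + eighth) = 5; double-dotted quarter = 14; whole tied to quarter (whole + quarter) = 40; quarter note = 8; eighth note = 4; quarter tied to whole (quarter + whole) = 40; thirty-second = 1; whole = 32; whole = 32; dotted quarter = 12; eighth = 4.
Adding: 5 + 14 + 40 + 8 + 4 + 40 + 1 + 32 + 32 + 12 + 4 = 192.
192 equals 192, so the answer is Yes.

Yes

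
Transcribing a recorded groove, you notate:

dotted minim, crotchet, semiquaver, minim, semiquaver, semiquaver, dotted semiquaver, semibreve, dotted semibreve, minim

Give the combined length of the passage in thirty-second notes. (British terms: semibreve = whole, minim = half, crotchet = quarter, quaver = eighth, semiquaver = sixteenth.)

153

Convert each value to thirty-second notes: dotted minim = 24; crotchet = 8; semiquaver = 2; minim = 16; semiquaver = 2; semiquaver = 2; dotted semiquaver = 3; semibreve = 32; dotted semibreve = 48; minim = 16.
Altogether 24 + 8 + 2 + 16 + 2 + 2 + 3 + 32 + 48 + 16 = 153 thirty-second notes.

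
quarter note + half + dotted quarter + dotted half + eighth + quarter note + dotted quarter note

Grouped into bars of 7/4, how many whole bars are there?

1

One bar of 7/4 = 14 eighth notes.
Working in eighth notes: quarter note = 2; half = 4; dotted quarter = 3; dotted half = 6; eighth = 1; quarter note = 2; dotted quarter note = 3.
Total: 2 + 4 + 3 + 6 + 1 + 2 + 3 = 21.
21 ÷ 14 = 1 complete bar with 7 left over.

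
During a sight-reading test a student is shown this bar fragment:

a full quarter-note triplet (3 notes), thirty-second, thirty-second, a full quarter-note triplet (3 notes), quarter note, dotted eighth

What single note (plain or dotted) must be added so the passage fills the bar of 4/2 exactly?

The bar of 4/2 = 64 thirty-second notes.
In thirty-second notes: a full quarter-note triplet (3 notes) (three triplet quarters span one half) = 16; thirty-second = 1; thirty-second = 1; a full quarter-note triplet (3 notes) (three triplet quarters span one half) = 16; quarter note = 8; dotted eighth = 6.
Total: 16 + 1 + 1 + 16 + 8 + 6 = 48.
Remaining: 64 − 48 = 16 thirty-second notes, which is a half note.

half note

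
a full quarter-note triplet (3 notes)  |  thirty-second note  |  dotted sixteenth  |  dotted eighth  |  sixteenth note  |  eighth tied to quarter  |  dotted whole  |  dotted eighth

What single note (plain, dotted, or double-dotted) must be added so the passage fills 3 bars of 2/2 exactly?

3 bars of 2/2 = 96 thirty-second notes.
Convert each value to thirty-second notes: a full quarter-note triplet (3 notes) (three triplet quarters span one half) = 16; thirty-second note = 1; dotted sixteenth = 3; dotted eighth = 6; sixteenth note = 2; eighth tied to quarter (eighth + quarter) = 12; dotted whole = 48; dotted eighth = 6.
Adding: 16 + 1 + 3 + 6 + 2 + 12 + 48 + 6 = 94.
Remaining: 96 − 94 = 2 thirty-second notes, which is a sixteenth note.

sixteenth note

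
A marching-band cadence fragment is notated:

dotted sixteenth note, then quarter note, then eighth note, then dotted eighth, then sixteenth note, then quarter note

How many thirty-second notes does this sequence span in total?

Convert each value to thirty-second notes: dotted sixteenth note = 3; quarter note = 8; eighth note = 4; dotted eighth = 6; sixteenth note = 2; quarter note = 8.
Total: 3 + 8 + 4 + 6 + 2 + 8 = 31 thirty-second notes.

31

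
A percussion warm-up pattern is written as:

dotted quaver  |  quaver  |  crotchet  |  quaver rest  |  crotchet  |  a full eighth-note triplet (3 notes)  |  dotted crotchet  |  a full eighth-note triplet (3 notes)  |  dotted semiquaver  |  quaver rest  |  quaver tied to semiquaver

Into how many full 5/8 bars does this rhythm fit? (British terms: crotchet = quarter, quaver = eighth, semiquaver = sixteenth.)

One bar of 5/8 = 20 thirty-second notes.
Express everything in thirty-second notes: dotted quaver = 6; quaver = 4; crotchet = 8; quaver rest = 4; crotchet = 8; a full eighth-note triplet (3 notes) (three triplet eighths span one quarter) = 8; dotted crotchet = 12; a full eighth-note triplet (3 notes) (three triplet eighths span one quarter) = 8; dotted semiquaver = 3; quaver rest = 4; quaver tied to semiquaver (quaver + semiquaver) = 6.
Altogether 6 + 4 + 8 + 4 + 8 + 8 + 12 + 8 + 3 + 4 + 6 = 71.
71 ÷ 20 = 3 complete bars with 11 left over.

3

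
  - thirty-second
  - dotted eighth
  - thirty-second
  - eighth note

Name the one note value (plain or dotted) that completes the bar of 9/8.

The bar of 9/8 = 36 thirty-second notes.
Express everything in thirty-second notes: thirty-second = 1; dotted eighth = 6; thirty-second = 1; eighth note = 4.
Sum: 1 + 6 + 1 + 4 = 12.
Remaining: 36 − 12 = 24 thirty-second notes, which is a dotted half note.

dotted half note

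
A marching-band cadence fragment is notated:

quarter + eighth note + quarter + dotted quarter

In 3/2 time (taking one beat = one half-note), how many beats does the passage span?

One half-note beat = 4 eighth notes.
In eighth notes: quarter = 2; eighth note = 1; quarter = 2; dotted quarter = 3.
Altogether 2 + 1 + 2 + 3 = 8.
8 ÷ 4 = 2 beats.

2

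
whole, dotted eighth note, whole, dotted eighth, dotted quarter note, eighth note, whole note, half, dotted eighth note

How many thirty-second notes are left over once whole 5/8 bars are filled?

6

One bar of 5/8 = 10 sixteenth notes.
Convert each value to sixteenth notes: whole = 16; dotted eighth note = 3; whole = 16; dotted eighth = 3; dotted quarter note = 6; eighth note = 2; whole note = 16; half = 8; dotted eighth note = 3.
Adding: 16 + 3 + 16 + 3 + 6 + 2 + 16 + 8 + 3 = 73.
73 ÷ 10 = 7 complete bars with 3 sixteenth notes remaining = 6 thirty-second notes.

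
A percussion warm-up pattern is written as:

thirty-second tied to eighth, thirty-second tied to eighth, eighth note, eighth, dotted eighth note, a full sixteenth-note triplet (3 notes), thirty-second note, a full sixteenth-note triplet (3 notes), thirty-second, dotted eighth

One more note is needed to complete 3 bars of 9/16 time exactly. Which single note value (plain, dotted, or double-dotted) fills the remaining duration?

double-dotted quarter note

3 bars of 9/16 = 54 thirty-second notes.
Express everything in thirty-second notes: thirty-second tied to eighth (thirty-second + eighth) = 5; thirty-second tied to eighth (thirty-second + eighth) = 5; eighth note = 4; eighth = 4; dotted eighth note = 6; a full sixteenth-note triplet (3 notes) (three triplet sixteenths span one eighth) = 4; thirty-second note = 1; a full sixteenth-note triplet (3 notes) (three triplet sixteenths span one eighth) = 4; thirty-second = 1; dotted eighth = 6.
Adding: 5 + 5 + 4 + 4 + 6 + 4 + 1 + 4 + 1 + 6 = 40.
Remaining: 54 − 40 = 14 thirty-second notes, which is a double-dotted quarter note.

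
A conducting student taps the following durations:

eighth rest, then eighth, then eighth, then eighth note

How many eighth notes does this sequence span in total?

4

Working in eighth notes: eighth rest = 1; eighth = 1; eighth = 1; eighth note = 1.
Total: 1 + 1 + 1 + 1 = 4 eighth notes.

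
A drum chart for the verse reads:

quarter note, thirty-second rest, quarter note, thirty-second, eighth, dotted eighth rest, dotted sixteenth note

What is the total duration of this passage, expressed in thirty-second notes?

Each duration in thirty-second notes: quarter note = 8; thirty-second rest = 1; quarter note = 8; thirty-second = 1; eighth = 4; dotted eighth rest = 6; dotted sixteenth note = 3.
Sum: 8 + 1 + 8 + 1 + 4 + 6 + 3 = 31 thirty-second notes.

31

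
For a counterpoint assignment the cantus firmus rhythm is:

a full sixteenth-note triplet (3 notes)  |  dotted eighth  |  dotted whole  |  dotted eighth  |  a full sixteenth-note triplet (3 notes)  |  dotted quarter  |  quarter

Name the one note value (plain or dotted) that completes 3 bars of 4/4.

3 bars of 4/4 = 48 sixteenth notes.
Convert each value to sixteenth notes: a full sixteenth-note triplet (3 notes) (three triplet sixteenths span one eighth) = 2; dotted eighth = 3; dotted whole = 24; dotted eighth = 3; a full sixteenth-note triplet (3 notes) (three triplet sixteenths span one eighth) = 2; dotted quarter = 6; quarter = 4.
Sum: 2 + 3 + 24 + 3 + 2 + 6 + 4 = 44.
Remaining: 48 − 44 = 4 sixteenth notes, which is a quarter note.

quarter note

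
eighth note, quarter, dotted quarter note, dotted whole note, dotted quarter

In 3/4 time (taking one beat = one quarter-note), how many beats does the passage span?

One quarter-note beat = 2 eighth notes.
Express everything in eighth notes: eighth note = 1; quarter = 2; dotted quarter note = 3; dotted whole note = 12; dotted quarter = 3.
Total: 1 + 2 + 3 + 12 + 3 = 21.
21 ÷ 2 = 10.5 beats.

10.5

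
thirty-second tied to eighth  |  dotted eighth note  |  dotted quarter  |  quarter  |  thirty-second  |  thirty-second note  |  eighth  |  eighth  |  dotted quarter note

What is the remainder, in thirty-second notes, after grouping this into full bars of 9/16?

17

One bar of 9/16 = 18 thirty-second notes.
Express everything in thirty-second notes: thirty-second tied to eighth (thirty-second + eighth) = 5; dotted eighth note = 6; dotted quarter = 12; quarter = 8; thirty-second = 1; thirty-second note = 1; eighth = 4; eighth = 4; dotted quarter note = 12.
Adding: 5 + 6 + 12 + 8 + 1 + 1 + 4 + 4 + 12 = 53.
53 ÷ 18 = 2 complete bars with 17 thirty-second notes remaining.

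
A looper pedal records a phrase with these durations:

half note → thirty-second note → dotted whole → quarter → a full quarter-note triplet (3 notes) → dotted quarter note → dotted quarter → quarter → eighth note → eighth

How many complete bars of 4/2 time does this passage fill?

2

One bar of 4/2 = 64 thirty-second notes.
Each duration in thirty-second notes: half note = 16; thirty-second note = 1; dotted whole = 48; quarter = 8; a full quarter-note triplet (3 notes) (three triplet quarters span one half) = 16; dotted quarter note = 12; dotted quarter = 12; quarter = 8; eighth note = 4; eighth = 4.
Altogether 16 + 1 + 48 + 8 + 16 + 12 + 12 + 8 + 4 + 4 = 129.
129 ÷ 64 = 2 complete bars with 1 left over.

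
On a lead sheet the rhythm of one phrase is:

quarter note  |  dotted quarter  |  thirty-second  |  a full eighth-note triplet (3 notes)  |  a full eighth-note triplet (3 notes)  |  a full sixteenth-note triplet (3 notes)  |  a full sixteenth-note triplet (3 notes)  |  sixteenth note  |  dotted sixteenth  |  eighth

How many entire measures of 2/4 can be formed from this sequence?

One bar of 2/4 = 16 thirty-second notes.
In thirty-second notes: quarter note = 8; dotted quarter = 12; thirty-second = 1; a full eighth-note triplet (3 notes) (three triplet eighths span one quarter) = 8; a full eighth-note triplet (3 notes) (three triplet eighths span one quarter) = 8; a full sixteenth-note triplet (3 notes) (three triplet sixteenths span one eighth) = 4; a full sixteenth-note triplet (3 notes) (three triplet sixteenths span one eighth) = 4; sixteenth note = 2; dotted sixteenth = 3; eighth = 4.
Sum: 8 + 12 + 1 + 8 + 8 + 4 + 4 + 2 + 3 + 4 = 54.
54 ÷ 16 = 3 complete bars with 6 left over.

3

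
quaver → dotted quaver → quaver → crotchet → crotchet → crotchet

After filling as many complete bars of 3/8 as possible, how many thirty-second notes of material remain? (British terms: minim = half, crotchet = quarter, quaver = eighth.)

One bar of 3/8 = 6 sixteenth notes.
Working in sixteenth notes: quaver = 2; dotted quaver = 3; quaver = 2; crotchet = 4; crotchet = 4; crotchet = 4.
Sum: 2 + 3 + 2 + 4 + 4 + 4 = 19.
19 ÷ 6 = 3 complete bars with 1 sixteenth note remaining = 2 thirty-second notes.

2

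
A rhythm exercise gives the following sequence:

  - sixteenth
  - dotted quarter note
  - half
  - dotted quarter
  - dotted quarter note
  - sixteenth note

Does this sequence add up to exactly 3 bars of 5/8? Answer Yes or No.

One bar of 5/8 = 10 sixteenth notes, so 3 bars = 30.
Express everything in sixteenth notes: sixteenth = 1; dotted quarter note = 6; half = 8; dotted quarter = 6; dotted quarter note = 6; sixteenth note = 1.
Adding: 1 + 6 + 8 + 6 + 6 + 1 = 28.
28 falls short of 30, so the answer is No.

No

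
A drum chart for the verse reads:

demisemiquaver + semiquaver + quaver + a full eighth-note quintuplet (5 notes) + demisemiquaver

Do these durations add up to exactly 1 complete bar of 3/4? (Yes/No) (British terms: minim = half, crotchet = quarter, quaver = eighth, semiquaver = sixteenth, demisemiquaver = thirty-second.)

Yes

One bar of 3/4 = 24 thirty-second notes.
Working in thirty-second notes: demisemiquaver = 1; semiquaver = 2; quaver = 4; a full eighth-note quintuplet (5 notes) (five quintuplet eighths span one half) = 16; demisemiquaver = 1.
Altogether 1 + 2 + 4 + 16 + 1 = 24.
24 equals 24, so the answer is Yes.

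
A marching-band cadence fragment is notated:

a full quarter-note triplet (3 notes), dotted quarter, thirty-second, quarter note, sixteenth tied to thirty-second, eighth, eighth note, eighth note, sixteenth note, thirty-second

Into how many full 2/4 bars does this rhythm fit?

3

One bar of 2/4 = 16 thirty-second notes.
Convert each value to thirty-second notes: a full quarter-note triplet (3 notes) (three triplet quarters span one half) = 16; dotted quarter = 12; thirty-second = 1; quarter note = 8; sixteenth tied to thirty-second (sixteenth + thirty-second) = 3; eighth = 4; eighth note = 4; eighth note = 4; sixteenth note = 2; thirty-second = 1.
Sum: 16 + 12 + 1 + 8 + 3 + 4 + 4 + 4 + 2 + 1 = 55.
55 ÷ 16 = 3 complete bars with 7 left over.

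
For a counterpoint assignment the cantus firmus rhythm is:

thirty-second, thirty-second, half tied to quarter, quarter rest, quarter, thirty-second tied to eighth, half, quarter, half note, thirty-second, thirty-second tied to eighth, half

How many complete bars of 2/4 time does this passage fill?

One bar of 2/4 = 16 thirty-second notes.
In thirty-second notes: thirty-second = 1; thirty-second = 1; half tied to quarter (half + quarter) = 24; quarter rest = 8; quarter = 8; thirty-second tied to eighth (thirty-second + eighth) = 5; half = 16; quarter = 8; half note = 16; thirty-second = 1; thirty-second tied to eighth (thirty-second + eighth) = 5; half = 16.
Altogether 1 + 1 + 24 + 8 + 8 + 5 + 16 + 8 + 16 + 1 + 5 + 16 = 109.
109 ÷ 16 = 6 complete bars with 13 left over.

6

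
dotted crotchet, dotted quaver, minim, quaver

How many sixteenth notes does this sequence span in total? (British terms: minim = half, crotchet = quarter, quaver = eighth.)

19

Each duration in sixteenth notes: dotted crotchet = 6; dotted quaver = 3; minim = 8; quaver = 2.
Total: 6 + 3 + 8 + 2 = 19 sixteenth notes.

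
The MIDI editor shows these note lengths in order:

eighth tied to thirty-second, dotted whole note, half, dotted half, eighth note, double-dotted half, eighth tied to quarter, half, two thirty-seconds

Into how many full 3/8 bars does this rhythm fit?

12

One bar of 3/8 = 12 thirty-second notes.
Express everything in thirty-second notes: eighth tied to thirty-second (eighth + thirty-second) = 5; dotted whole note = 48; half = 16; dotted half = 24; eighth note = 4; double-dotted half = 28; eighth tied to quarter (eighth + quarter) = 12; half = 16; thirty-second = 1; thirty-second = 1.
Total: 5 + 48 + 16 + 24 + 4 + 28 + 12 + 16 + 1 + 1 = 155.
155 ÷ 12 = 12 complete bars with 11 left over.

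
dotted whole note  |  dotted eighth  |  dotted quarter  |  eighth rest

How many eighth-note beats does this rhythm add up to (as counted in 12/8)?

One eighth-note beat = 2 sixteenth notes.
Express everything in sixteenth notes: dotted whole note = 24; dotted eighth = 3; dotted quarter = 6; eighth rest = 2.
Total: 24 + 3 + 6 + 2 = 35.
35 ÷ 2 = 17.5 beats.

17.5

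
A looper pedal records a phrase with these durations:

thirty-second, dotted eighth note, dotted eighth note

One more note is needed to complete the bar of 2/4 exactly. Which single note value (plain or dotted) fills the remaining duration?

dotted sixteenth note

The bar of 2/4 = 16 thirty-second notes.
Express everything in thirty-second notes: thirty-second = 1; dotted eighth note = 6; dotted eighth note = 6.
Sum: 1 + 6 + 6 = 13.
Remaining: 16 − 13 = 3 thirty-second notes, which is a dotted sixteenth note.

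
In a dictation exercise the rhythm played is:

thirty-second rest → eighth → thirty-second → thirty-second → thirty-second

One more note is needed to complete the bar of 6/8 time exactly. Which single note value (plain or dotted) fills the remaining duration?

The bar of 6/8 = 24 thirty-second notes.
Working in thirty-second notes: thirty-second rest = 1; eighth = 4; thirty-second = 1; thirty-second = 1; thirty-second = 1.
Adding: 1 + 4 + 1 + 1 + 1 = 8.
Remaining: 24 − 8 = 16 thirty-second notes, which is a half note.

half note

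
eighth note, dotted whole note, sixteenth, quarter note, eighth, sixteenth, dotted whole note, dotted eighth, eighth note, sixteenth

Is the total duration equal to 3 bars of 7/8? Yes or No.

No

One bar of 7/8 = 14 sixteenth notes, so 3 bars = 42.
Convert each value to sixteenth notes: eighth note = 2; dotted whole note = 24; sixteenth = 1; quarter note = 4; eighth = 2; sixteenth = 1; dotted whole note = 24; dotted eighth = 3; eighth note = 2; sixteenth = 1.
Sum: 2 + 24 + 1 + 4 + 2 + 1 + 24 + 3 + 2 + 1 = 64.
64 exceeds 42, so the answer is No.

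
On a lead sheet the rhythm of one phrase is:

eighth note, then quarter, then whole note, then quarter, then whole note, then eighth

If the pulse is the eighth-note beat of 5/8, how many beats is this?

One eighth-note beat = 2 sixteenth notes.
In sixteenth notes: eighth note = 2; quarter = 4; whole note = 16; quarter = 4; whole note = 16; eighth = 2.
Altogether 2 + 4 + 16 + 4 + 16 + 2 = 44.
44 ÷ 2 = 22 beats.

22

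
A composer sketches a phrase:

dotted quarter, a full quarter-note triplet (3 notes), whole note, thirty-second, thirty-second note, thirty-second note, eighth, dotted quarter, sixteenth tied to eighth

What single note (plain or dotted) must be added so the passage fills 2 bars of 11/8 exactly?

2 bars of 11/8 = 88 thirty-second notes.
Express everything in thirty-second notes: dotted quarter = 12; a full quarter-note triplet (3 notes) (three triplet quarters span one half) = 16; whole note = 32; thirty-second = 1; thirty-second note = 1; thirty-second note = 1; eighth = 4; dotted quarter = 12; sixteenth tied to eighth (sixteenth + eighth) = 6.
Altogether 12 + 16 + 32 + 1 + 1 + 1 + 4 + 12 + 6 = 85.
Remaining: 88 − 85 = 3 thirty-second notes, which is a dotted sixteenth note.

dotted sixteenth note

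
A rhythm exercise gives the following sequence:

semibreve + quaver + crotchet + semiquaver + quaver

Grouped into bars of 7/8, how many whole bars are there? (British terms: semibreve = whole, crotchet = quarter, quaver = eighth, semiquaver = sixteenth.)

One bar of 7/8 = 14 sixteenth notes.
Convert each value to sixteenth notes: semibreve = 16; quaver = 2; crotchet = 4; semiquaver = 1; quaver = 2.
Adding: 16 + 2 + 4 + 1 + 2 = 25.
25 ÷ 14 = 1 complete bar with 11 left over.

1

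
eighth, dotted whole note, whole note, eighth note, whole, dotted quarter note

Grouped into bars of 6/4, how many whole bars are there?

One bar of 6/4 = 12 eighth notes.
Express everything in eighth notes: eighth = 1; dotted whole note = 12; whole note = 8; eighth note = 1; whole = 8; dotted quarter note = 3.
Sum: 1 + 12 + 8 + 1 + 8 + 3 = 33.
33 ÷ 12 = 2 complete bars with 9 left over.

2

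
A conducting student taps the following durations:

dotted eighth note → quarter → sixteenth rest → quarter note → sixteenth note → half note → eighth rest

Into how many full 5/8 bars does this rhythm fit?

One bar of 5/8 = 10 sixteenth notes.
Each duration in sixteenth notes: dotted eighth note = 3; quarter = 4; sixteenth rest = 1; quarter note = 4; sixteenth note = 1; half note = 8; eighth rest = 2.
Adding: 3 + 4 + 1 + 4 + 1 + 8 + 2 = 23.
23 ÷ 10 = 2 complete bars with 3 left over.

2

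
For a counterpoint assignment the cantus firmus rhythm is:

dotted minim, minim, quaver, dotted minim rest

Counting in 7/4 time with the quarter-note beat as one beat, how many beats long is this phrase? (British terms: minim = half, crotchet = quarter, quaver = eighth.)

One quarter-note beat = 2 eighth notes.
In eighth notes: dotted minim = 6; minim = 4; quaver = 1; dotted minim rest = 6.
Altogether 6 + 4 + 1 + 6 = 17.
17 ÷ 2 = 8.5 beats.

8.5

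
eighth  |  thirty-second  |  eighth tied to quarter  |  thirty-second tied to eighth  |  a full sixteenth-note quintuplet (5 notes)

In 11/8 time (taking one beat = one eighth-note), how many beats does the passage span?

7.5

One eighth-note beat = 4 thirty-second notes.
Each duration in thirty-second notes: eighth = 4; thirty-second = 1; eighth tied to quarter (eighth + quarter) = 12; thirty-second tied to eighth (thirty-second + eighth) = 5; a full sixteenth-note quintuplet (5 notes) (five quintuplet sixteenths span one quarter) = 8.
Total: 4 + 1 + 12 + 5 + 8 = 30.
30 ÷ 4 = 7.5 beats.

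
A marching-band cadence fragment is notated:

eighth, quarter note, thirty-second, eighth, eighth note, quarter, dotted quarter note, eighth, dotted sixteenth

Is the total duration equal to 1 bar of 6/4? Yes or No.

Yes

One bar of 6/4 = 48 thirty-second notes.
Convert each value to thirty-second notes: eighth = 4; quarter note = 8; thirty-second = 1; eighth = 4; eighth note = 4; quarter = 8; dotted quarter note = 12; eighth = 4; dotted sixteenth = 3.
Total: 4 + 8 + 1 + 4 + 4 + 8 + 12 + 4 + 3 = 48.
48 equals 48, so the answer is Yes.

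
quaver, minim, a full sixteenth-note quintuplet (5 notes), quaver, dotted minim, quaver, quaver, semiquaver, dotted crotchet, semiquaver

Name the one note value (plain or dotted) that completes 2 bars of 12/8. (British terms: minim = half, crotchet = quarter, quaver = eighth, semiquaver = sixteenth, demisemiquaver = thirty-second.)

2 bars of 12/8 = 48 sixteenth notes.
Express everything in sixteenth notes: quaver = 2; minim = 8; a full sixteenth-note quintuplet (5 notes) (five quintuplet sixteenths span one quarter) = 4; quaver = 2; dotted minim = 12; quaver = 2; quaver = 2; semiquaver = 1; dotted crotchet = 6; semiquaver = 1.
Total: 2 + 8 + 4 + 2 + 12 + 2 + 2 + 1 + 6 + 1 = 40.
Remaining: 48 − 40 = 8 sixteenth notes, which is a half note.

half note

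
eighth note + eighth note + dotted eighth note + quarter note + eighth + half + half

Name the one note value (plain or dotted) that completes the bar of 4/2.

The bar of 4/2 = 32 sixteenth notes.
Convert each value to sixteenth notes: eighth note = 2; eighth note = 2; dotted eighth note = 3; quarter note = 4; eighth = 2; half = 8; half = 8.
Adding: 2 + 2 + 3 + 4 + 2 + 8 + 8 = 29.
Remaining: 32 − 29 = 3 sixteenth notes, which is a dotted eighth note.

dotted eighth note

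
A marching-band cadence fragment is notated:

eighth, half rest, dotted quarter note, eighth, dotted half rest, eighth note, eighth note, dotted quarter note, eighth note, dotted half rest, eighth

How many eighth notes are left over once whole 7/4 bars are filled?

0

One bar of 7/4 = 14 eighth notes.
In eighth notes: eighth = 1; half rest = 4; dotted quarter note = 3; eighth = 1; dotted half rest = 6; eighth note = 1; eighth note = 1; dotted quarter note = 3; eighth note = 1; dotted half rest = 6; eighth = 1.
Sum: 1 + 4 + 3 + 1 + 6 + 1 + 1 + 3 + 1 + 6 + 1 = 28.
28 ÷ 14 = 2 complete bars with 0 eighth notes remaining.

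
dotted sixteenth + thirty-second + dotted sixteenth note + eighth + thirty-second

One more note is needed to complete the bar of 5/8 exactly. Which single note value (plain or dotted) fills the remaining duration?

The bar of 5/8 = 20 thirty-second notes.
Convert each value to thirty-second notes: dotted sixteenth = 3; thirty-second = 1; dotted sixteenth note = 3; eighth = 4; thirty-second = 1.
Altogether 3 + 1 + 3 + 4 + 1 = 12.
Remaining: 20 − 12 = 8 thirty-second notes, which is a quarter note.

quarter note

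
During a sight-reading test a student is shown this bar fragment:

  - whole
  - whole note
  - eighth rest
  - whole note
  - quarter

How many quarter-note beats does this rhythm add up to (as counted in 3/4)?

One quarter-note beat = 2 eighth notes.
Each duration in eighth notes: whole = 8; whole note = 8; eighth rest = 1; whole note = 8; quarter = 2.
Altogether 8 + 8 + 1 + 8 + 2 = 27.
27 ÷ 2 = 13.5 beats.

13.5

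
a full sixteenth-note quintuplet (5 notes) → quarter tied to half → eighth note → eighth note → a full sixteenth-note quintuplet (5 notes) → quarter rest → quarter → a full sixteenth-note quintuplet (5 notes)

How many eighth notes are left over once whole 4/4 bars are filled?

2

One bar of 4/4 = 8 eighth notes.
Express everything in eighth notes: a full sixteenth-note quintuplet (5 notes) (five quintuplet sixteenths span one quarter) = 2; quarter tied to half (quarter + half) = 6; eighth note = 1; eighth note = 1; a full sixteenth-note quintuplet (5 notes) (five quintuplet sixteenths span one quarter) = 2; quarter rest = 2; quarter = 2; a full sixteenth-note quintuplet (5 notes) (five quintuplet sixteenths span one quarter) = 2.
Adding: 2 + 6 + 1 + 1 + 2 + 2 + 2 + 2 = 18.
18 ÷ 8 = 2 complete bars with 2 eighth notes remaining.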